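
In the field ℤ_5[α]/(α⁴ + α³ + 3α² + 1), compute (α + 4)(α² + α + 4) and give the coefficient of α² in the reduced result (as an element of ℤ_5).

Multiply in ℤ_5[α]: (α + 4)·(α² + α + 4) = α³ + 3α + 1.
Reduced: α³ + 3α + 1.

0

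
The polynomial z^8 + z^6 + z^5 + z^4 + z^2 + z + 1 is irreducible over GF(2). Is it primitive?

No

Write f(z) = z^8 + z^6 + z^5 + z^4 + z^2 + z + 1.
|GF(2^8)^×| = 2^8 − 1 = 255. Prime factorization: 255 = 3·5·17.
f is primitive ⇔ z has order 255 in GF(2)[z]/(f), i.e. z^(255/q) ≠ 1 for each prime q | 255.
z^(85) mod f = 1
z^(51) mod f = z^6 + z^4 + z^3 + z^2 + z.
z^(15) mod f = z^7 + z^6 + z^5 + z^4 + z^3 + z^2 + z.
Since z^(85) = 1, the order of z divides 85 < 255; not primitive.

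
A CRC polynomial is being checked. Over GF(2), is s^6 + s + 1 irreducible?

Yes

Write h(s) = s^6 + s + 1.
Check for roots in GF(2): h(0) = 1; h(1) = 1.
No roots, so no linear factors.
Monic irreducibles of degree 2 over GF(2): s^2 + s + 1.
None of them divide h (all give nonzero remainder).
Monic irreducibles of degree 3 over GF(2): s^3 + s + 1, s^3 + s^2 + 1.
None of them divide h (all give nonzero remainder).
No irreducible factor of degree ≤ 3 exists, so h is irreducible over GF(2).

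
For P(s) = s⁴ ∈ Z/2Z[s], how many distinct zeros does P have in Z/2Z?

1

Evaluate at each of the 2 elements of Z/2Z:
P(0) = 0 → root; P(1) = 1.
Roots: {0}.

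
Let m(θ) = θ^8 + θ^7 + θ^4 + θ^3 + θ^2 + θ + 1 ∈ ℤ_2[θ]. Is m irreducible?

Check for roots in ℤ_2: m(0) = 1; m(1) = 1.
No roots, so no linear factors.
Monic irreducibles of degree 2 over GF(2): θ^2 + θ + 1.
None of them divide m (all give nonzero remainder).
Monic irreducibles of degree 3 over GF(2): θ^3 + θ + 1, θ^3 + θ^2 + 1.
None of them divide m (all give nonzero remainder).
Monic irreducibles of degree 4 over GF(2): θ^4 + θ + 1, θ^4 + θ^3 + 1, θ^4 + θ^3 + θ^2 + θ + 1.
None of them divide m (all give nonzero remainder).
No irreducible factor of degree ≤ 4 exists, so m is irreducible over GF(2).

Yes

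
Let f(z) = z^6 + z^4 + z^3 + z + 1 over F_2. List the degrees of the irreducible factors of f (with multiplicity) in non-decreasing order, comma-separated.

Roots in F_2: f(0) = 1; f(1) = 1.
Complete factorization: f(z) = (z^6 + z^4 + z^3 + z + 1).
Factor degrees with multiplicity: 6 = 6.

6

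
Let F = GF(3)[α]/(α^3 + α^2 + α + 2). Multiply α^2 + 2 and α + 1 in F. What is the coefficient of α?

Multiply in GF(3)[α]: (α^2 + 2)·(α + 1) = α^3 + α^2 + 2α + 2.
Reduce using α^3 ≡ 2α^2 + 2α + 1 (mod α^3 + α^2 + α + 2).
Reduced: α.

1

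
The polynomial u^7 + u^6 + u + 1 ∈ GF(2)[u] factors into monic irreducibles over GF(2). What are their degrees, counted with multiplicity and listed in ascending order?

Write h(u) = u^7 + u^6 + u + 1.
Roots in GF(2): h(0) = 1; h(1) = 0 → root.
Linear factors from roots: (u + 1).
Complete factorization: h(u) = (u + 1)^3·(u^2 + u + 1)^2.
Factor degrees with multiplicity: 1 + 1 + 1 + 2 + 2 = 7.

1, 1, 1, 2, 2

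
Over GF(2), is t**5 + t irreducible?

No

Write g(t) = t**5 + t.
Check for roots in GF(2): g(0) = 0 → root; g(1) = 0 → root.
g(0) = 0, so (t) divides g(t); g is reducible.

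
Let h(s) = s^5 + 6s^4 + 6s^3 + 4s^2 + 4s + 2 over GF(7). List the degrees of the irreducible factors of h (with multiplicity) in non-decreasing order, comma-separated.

5

Complete factorization: h(s) = (s^5 + 6s^4 + 6s^3 + 4s^2 + 4s + 2).
Factor degrees with multiplicity: 5 = 5.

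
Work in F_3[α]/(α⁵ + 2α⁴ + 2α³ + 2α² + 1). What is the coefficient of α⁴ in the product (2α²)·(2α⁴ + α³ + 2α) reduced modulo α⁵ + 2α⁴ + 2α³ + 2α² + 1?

1

Multiply in F_3[α]: (2α²)·(2α⁴ + α³ + 2α) = α⁶ + 2α⁵ + α³.
Reduce using α⁵ ≡ α⁴ + α³ + α² + 2 (mod α⁵ + 2α⁴ + 2α³ + 2α² + 1).
Reduced: α⁴ + 2α³ + 2α.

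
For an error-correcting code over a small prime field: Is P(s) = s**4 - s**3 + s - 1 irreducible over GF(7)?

Check for roots in GF(7): P(0) = 6; P(1) = 0 → root; P(2) = 2; P(3) = 0 → root; P(4) = 6; P(5) = 0 → root; P(6) = 0 → root.
P(1) = 0, so (s − 1) divides P(s); P is reducible.

No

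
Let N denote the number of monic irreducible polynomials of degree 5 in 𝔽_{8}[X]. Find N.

The number of monic irreducibles of degree 5 over GF(8) is (1/5)·Σ_{d∣5} μ(5/d) 8^d.
Divisors of 5: 1, 5; μ(5/d) for each: -1, 1.
Σ = − 8^1 + 8^5 = 32760.
N = 32760/5 = 6552.

6552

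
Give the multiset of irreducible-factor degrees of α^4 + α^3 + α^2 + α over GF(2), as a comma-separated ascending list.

1, 1, 1, 1

Write f(α) = α^4 + α^3 + α^2 + α.
Roots in GF(2): f(0) = 0 → root; f(1) = 0 → root.
Linear factors from roots: (α), (α + 1).
Complete factorization: f(α) = (α)·(α + 1)^3.
Factor degrees with multiplicity: 1 + 1 + 1 + 1 = 4.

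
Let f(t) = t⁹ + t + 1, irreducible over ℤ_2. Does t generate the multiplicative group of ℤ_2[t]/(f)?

No

|GF(2^9)^×| = 2^9 − 1 = 511. Prime factorization: 511 = 7·73.
f is primitive ⇔ t has order 511 in GF(2)[t]/(f), i.e. t^(511/q) ≠ 1 for each prime q | 511.
t^(73) mod f = 1
t^(7) mod f = t⁷.
Since t^(73) = 1, the order of t divides 73 < 511; not primitive.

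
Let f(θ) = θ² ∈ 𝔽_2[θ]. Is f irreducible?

No

Check for roots in 𝔽_2: f(0) = 0 → root; f(1) = 1.
f(0) = 0, so (θ) divides f(θ); f is reducible.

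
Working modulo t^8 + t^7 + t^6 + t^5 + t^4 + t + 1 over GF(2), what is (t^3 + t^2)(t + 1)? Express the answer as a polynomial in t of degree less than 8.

Multiply in GF(2)[t]: (t^3 + t^2)·(t + 1) = t^4 + t^2.
Reduced: t^4 + t^2.

t^4 + t^2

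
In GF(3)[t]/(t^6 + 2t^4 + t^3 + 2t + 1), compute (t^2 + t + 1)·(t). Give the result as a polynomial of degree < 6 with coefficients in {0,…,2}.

t^3 + t^2 + t

Multiply in GF(3)[t]: (t^2 + t + 1)·(t) = t^3 + t^2 + t.
Reduced: t^3 + t^2 + t.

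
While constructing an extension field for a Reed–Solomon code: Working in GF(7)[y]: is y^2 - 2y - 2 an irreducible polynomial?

Write g(y) = y^2 - 2y - 2.
Check for roots in GF(7): g(0) = 5; g(1) = 4; g(2) = 5; g(3) = 1; g(4) = 6; g(5) = 6; g(6) = 1.
No roots. A degree-2 polynomial over a field with no linear factor is irreducible.

Yes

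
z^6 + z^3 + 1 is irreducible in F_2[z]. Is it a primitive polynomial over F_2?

No

Write f(z) = z^6 + z^3 + 1.
|GF(2^6)^×| = 2^6 − 1 = 63. Prime factorization: 63 = 3^2·7.
f is primitive ⇔ z has order 63 in GF(2)[z]/(f), i.e. z^(63/q) ≠ 1 for each prime q | 63.
z^(21) mod f = z^3.
z^(9) mod f = 1
Since z^(9) = 1, the order of z divides 9 < 63; not primitive.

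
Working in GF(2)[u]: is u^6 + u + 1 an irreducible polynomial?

Write h(u) = u^6 + u + 1.
Check for roots in GF(2): h(0) = 1; h(1) = 1.
No roots, so no linear factors.
Monic irreducibles of degree 2 over GF(2): u^2 + u + 1.
None of them divide h (all give nonzero remainder).
Monic irreducibles of degree 3 over GF(2): u^3 + u + 1, u^3 + u^2 + 1.
None of them divide h (all give nonzero remainder).
No irreducible factor of degree ≤ 3 exists, so h is irreducible over GF(2).

Yes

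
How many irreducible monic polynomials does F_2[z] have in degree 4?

x^(2^4) − x is the product of all monic irreducibles of degree dividing 4; Möbius inversion gives N = (1/4) Σ μ(4/d)·2^d.
Divisors of 4: 1, 2, 4; μ(4/d) for each: 0, -1, 1.
Σ = − 2^2 + 2^4 = 12.
N = 12/4 = 3.

3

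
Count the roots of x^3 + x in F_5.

Write g(x) = x^3 + x.
Evaluate at each of the 5 elements of F_5:
g(0) = 0 → root; g(1) = 2; g(2) = 0 → root; g(3) = 0 → root; g(4) = 3.
Roots: {0, 2, 3}.

3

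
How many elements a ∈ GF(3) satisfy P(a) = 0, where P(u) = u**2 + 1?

0

Evaluate at each of the 3 elements of GF(3):
P(0) = 1; P(1) = 2; P(2) = 2.
No element is a root.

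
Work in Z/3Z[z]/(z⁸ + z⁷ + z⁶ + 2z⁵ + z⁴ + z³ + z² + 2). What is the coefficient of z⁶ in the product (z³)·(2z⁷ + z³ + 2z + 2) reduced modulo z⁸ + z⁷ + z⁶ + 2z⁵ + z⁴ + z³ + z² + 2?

Multiply in Z/3Z[z]: (z³)·(2z⁷ + z³ + 2z + 2) = 2z¹⁰ + z⁶ + 2z⁴ + 2z³.
Reduce using z⁸ ≡ 2z⁷ + 2z⁶ + z⁵ + 2z⁴ + 2z³ + 2z² + 1 (mod z⁸ + z⁷ + z⁶ + 2z⁵ + z⁴ + z³ + z² + 2).
Reduced: z⁷ + 2z⁴ + z³ + 2z² + z.

0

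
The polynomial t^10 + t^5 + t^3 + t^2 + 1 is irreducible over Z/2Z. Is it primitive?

Write f(t) = t^10 + t^5 + t^3 + t^2 + 1.
|GF(2^10)^×| = 2^10 − 1 = 1023. Prime factorization: 1023 = 3·11·31.
f is primitive ⇔ t has order 1023 in GF(2)[t]/(f), i.e. t^(1023/q) ≠ 1 for each prime q | 1023.
t^(341) mod f = t^9 + t^7 + t^3 + t + 1.
t^(93) mod f = t^9 + t^8 + t^7 + t^6 + t^4 + 1.
t^(33) mod f = t^7 + t^5 + t^3 + t^2 + t + 1.
None equal 1, so t has full order 1023; f is primitive.

Yes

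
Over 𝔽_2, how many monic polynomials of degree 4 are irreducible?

3

x^(2^4) − x is the product of all monic irreducibles of degree dividing 4; Möbius inversion gives N = (1/4) Σ μ(4/d)·2^d.
Divisors of 4: 1, 2, 4; μ(4/d) for each: 0, -1, 1.
Σ = − 2^2 + 2^4 = 12.
N = 12/4 = 3.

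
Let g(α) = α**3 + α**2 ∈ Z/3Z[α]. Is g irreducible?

Check for roots in Z/3Z: g(0) = 0 → root; g(1) = 2; g(2) = 0 → root.
g(0) = 0, so (α) divides g(α); g is reducible.

No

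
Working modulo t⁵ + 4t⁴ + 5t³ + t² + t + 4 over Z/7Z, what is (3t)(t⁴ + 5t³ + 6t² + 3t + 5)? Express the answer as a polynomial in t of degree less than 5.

Multiply in Z/7Z[t]: (3t)·(t⁴ + 5t³ + 6t² + 3t + 5) = 3t⁵ + t⁴ + 4t³ + 2t² + t.
Reduce using t⁵ ≡ 3t⁴ + 2t³ + 6t² + 6t + 3 (mod t⁵ + 4t⁴ + 5t³ + t² + t + 4).
Reduced: 3t⁴ + 3t³ + 6t² + 5t + 2.

3t^4 + 3t^3 + 6t^2 + 5t + 2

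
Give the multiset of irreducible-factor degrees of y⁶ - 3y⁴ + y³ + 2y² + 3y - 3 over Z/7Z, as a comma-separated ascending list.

1, 1, 1, 1, 2

Write h(y) = y⁶ - 3y⁴ + y³ + 2y² + 3y - 3.
Linear factors from roots: (y - 2), (y + 2), (y + 1).
Complete factorization: h(y) = (y + 1)·(y + 2)·(y - 2)^2·(y² + y - 3).
Factor degrees with multiplicity: 1 + 1 + 1 + 1 + 2 = 6.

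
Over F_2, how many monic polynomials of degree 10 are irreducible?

99

x^(2^10) − x is the product of all monic irreducibles of degree dividing 10; Möbius inversion gives N = (1/10) Σ μ(10/d)·2^d.
Divisors of 10: 1, 2, 5, 10; μ(10/d) for each: 1, -1, -1, 1.
Σ = 2^1 − 2^2 − 2^5 + 2^10 = 990.
N = 990/10 = 99.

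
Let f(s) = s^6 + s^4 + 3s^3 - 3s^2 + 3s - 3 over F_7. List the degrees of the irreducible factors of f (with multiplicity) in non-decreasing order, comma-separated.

1, 2, 3

Linear factors from roots: (s + 2).
Complete factorization: f(s) = (s + 2)·(s^2 + 1)·(s^3 - 2s^2 - 3s + 2).
Factor degrees with multiplicity: 1 + 2 + 3 = 6.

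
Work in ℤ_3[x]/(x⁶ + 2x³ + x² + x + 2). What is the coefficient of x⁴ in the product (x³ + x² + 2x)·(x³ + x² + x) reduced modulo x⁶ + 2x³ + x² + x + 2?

1

Multiply in ℤ_3[x]: (x³ + x² + 2x)·(x³ + x² + x) = x⁶ + 2x⁵ + x⁴ + 2x².
Reduce using x⁶ ≡ x³ + 2x² + 2x + 1 (mod x⁶ + 2x³ + x² + x + 2).
Reduced: 2x⁵ + x⁴ + x³ + x² + 2x + 1.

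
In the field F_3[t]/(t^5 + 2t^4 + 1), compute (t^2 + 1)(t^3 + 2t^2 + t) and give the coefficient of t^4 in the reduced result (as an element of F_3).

0

Multiply in F_3[t]: (t^2 + 1)·(t^3 + 2t^2 + t) = t^5 + 2t^4 + 2t^3 + 2t^2 + t.
Reduce using t^5 ≡ t^4 + 2 (mod t^5 + 2t^4 + 1).
Reduced: 2t^3 + 2t^2 + t + 2.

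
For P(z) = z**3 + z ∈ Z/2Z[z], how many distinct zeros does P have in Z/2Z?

2

Evaluate at each of the 2 elements of Z/2Z:
P(0) = 0 → root; P(1) = 0 → root.
Roots: {0, 1}.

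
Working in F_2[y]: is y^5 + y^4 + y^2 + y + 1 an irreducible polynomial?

Yes

Write h(y) = y^5 + y^4 + y^2 + y + 1.
Check for roots in F_2: h(0) = 1; h(1) = 1.
No roots, so no linear factors.
Monic irreducibles of degree 2 over GF(2): y^2 + y + 1.
None of them divide h (all give nonzero remainder).
No irreducible factor of degree ≤ 2 exists, so h is irreducible over GF(2).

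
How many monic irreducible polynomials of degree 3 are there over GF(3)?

Gauss's count: N_{3}(3) = (1/3) Σ_{d|3} μ(3/d)·3^d.
Divisors of 3: 1, 3; μ(3/d) for each: -1, 1.
Σ = − 3^1 + 3^3 = 24.
N = 24/3 = 8.

8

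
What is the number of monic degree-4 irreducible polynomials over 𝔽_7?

588

Gauss's count: N_{7}(4) = (1/4) Σ_{d|4} μ(4/d)·7^d.
Divisors of 4: 1, 2, 4; μ(4/d) for each: 0, -1, 1.
Σ = − 7^2 + 7^4 = 2352.
N = 2352/4 = 588.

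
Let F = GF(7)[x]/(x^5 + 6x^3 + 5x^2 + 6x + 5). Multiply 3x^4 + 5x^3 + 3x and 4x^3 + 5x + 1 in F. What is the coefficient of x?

Multiply in GF(7)[x]: (3x^4 + 5x^3 + 3x)·(4x^3 + 5x + 1) = 5x^7 + 6x^6 + x^5 + 5x^4 + 5x^3 + x^2 + 3x.
Reduce using x^5 ≡ x^3 + 2x^2 + x + 2 (mod x^5 + 6x^3 + 5x^2 + 6x + 5).
Reduced: x^2 + 5.

0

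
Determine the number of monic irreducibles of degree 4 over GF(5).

150

x^(5^4) − x is the product of all monic irreducibles of degree dividing 4; Möbius inversion gives N = (1/4) Σ μ(4/d)·5^d.
Divisors of 4: 1, 2, 4; μ(4/d) for each: 0, -1, 1.
Σ = − 5^2 + 5^4 = 600.
N = 600/4 = 150.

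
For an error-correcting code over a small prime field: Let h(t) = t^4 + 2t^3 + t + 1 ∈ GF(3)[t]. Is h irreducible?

Yes

Check for roots in GF(3): h(0) = 1; h(1) = 2; h(2) = 2.
No roots, so no linear factors.
Monic irreducibles of degree 2 over GF(3): t^2 + 1, t^2 + t + 2, t^2 + 2t + 2.
None of them divide h (all give nonzero remainder).
No irreducible factor of degree ≤ 2 exists, so h is irreducible over GF(3).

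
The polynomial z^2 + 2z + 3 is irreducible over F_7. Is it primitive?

Write f(z) = z^2 + 2z + 3.
|GF(7^2)^×| = 7^2 − 1 = 48. Prime factorization: 48 = 2^4·3.
f is primitive ⇔ z has order 48 in GF(7)[z]/(f), i.e. z^(48/q) ≠ 1 for each prime q | 48.
z^(24) mod f = 6.
z^(16) mod f = 2.
None equal 1, so z has full order 48; f is primitive.

Yes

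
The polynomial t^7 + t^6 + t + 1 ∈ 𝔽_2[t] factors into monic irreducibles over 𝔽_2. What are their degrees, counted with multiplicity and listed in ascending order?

Write f(t) = t^7 + t^6 + t + 1.
Roots in 𝔽_2: f(0) = 1; f(1) = 0 → root.
Linear factors from roots: (t + 1).
Complete factorization: f(t) = (t + 1)^3·(t^2 + t + 1)^2.
Factor degrees with multiplicity: 1 + 1 + 1 + 2 + 2 = 7.

1, 1, 1, 2, 2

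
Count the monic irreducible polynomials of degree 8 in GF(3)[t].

Gauss's count: N_{3}(8) = (1/8) Σ_{d|8} μ(8/d)·3^d.
Divisors of 8: 1, 2, 4, 8; μ(8/d) for each: 0, 0, -1, 1.
Σ = − 3^4 + 3^8 = 6480.
N = 6480/8 = 810.

810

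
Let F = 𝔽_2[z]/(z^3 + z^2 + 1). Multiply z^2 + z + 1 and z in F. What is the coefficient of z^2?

0

Multiply in 𝔽_2[z]: (z^2 + z + 1)·(z) = z^3 + z^2 + z.
Reduce using z^3 ≡ z^2 + 1 (mod z^3 + z^2 + 1).
Reduced: z + 1.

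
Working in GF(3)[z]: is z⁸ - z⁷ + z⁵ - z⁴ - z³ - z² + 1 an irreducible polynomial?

Yes

Write g(z) = z⁸ - z⁷ + z⁵ - z⁴ - z³ - z² + 1.
Check for roots in GF(3): g(0) = 1; g(1) = 2; g(2) = 1.
No roots, so no linear factors.
Monic irreducibles of degree 2 over GF(3): z² + 1, z² + z - 1, z² - z - 1.
None of them divide g (all give nonzero remainder).
Degree-3 irreducible divisors: test the 8 monic irreducibles of degree 3 over GF(3).
None of them divide g (all give nonzero remainder).
Degree-4 irreducible divisors: test the 18 monic irreducibles of degree 4 over GF(3).
None of them divide g (all give nonzero remainder).
No irreducible factor of degree ≤ 4 exists, so g is irreducible over GF(3).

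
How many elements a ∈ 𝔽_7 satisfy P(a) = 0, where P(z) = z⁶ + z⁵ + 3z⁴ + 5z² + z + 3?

Evaluate at each of the 7 elements of 𝔽_7:
P(0) = 3; P(1) = 0 → root; P(2) = 1; P(3) = 6; P(4) = 4; P(5) = 3; P(6) = 3.
Roots: {1}.

1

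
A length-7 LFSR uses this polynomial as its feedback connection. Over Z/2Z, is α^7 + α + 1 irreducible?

Yes

Write g(α) = α^7 + α + 1.
Check for roots in Z/2Z: g(0) = 1; g(1) = 1.
No roots, so no linear factors.
Monic irreducibles of degree 2 over GF(2): α^2 + α + 1.
None of them divide g (all give nonzero remainder).
Monic irreducibles of degree 3 over GF(2): α^3 + α + 1, α^3 + α^2 + 1.
None of them divide g (all give nonzero remainder).
No irreducible factor of degree ≤ 3 exists, so g is irreducible over GF(2).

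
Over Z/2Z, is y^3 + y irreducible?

Write g(y) = y^3 + y.
Check for roots in Z/2Z: g(0) = 0 → root; g(1) = 0 → root.
g(0) = 0, so (y) divides g(y); g is reducible.

No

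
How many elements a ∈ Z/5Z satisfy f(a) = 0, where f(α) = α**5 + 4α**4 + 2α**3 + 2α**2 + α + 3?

Evaluate at each of the 5 elements of Z/5Z:
f(0) = 3; f(1) = 3; f(2) = 0 → root; f(3) = 0 → root; f(4) = 0 → root.
Roots: {2, 3, 4}.

3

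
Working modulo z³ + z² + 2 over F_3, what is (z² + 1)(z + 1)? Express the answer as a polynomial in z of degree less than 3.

z + 2

Multiply in F_3[z]: (z² + 1)·(z + 1) = z³ + z² + z + 1.
Reduce using z³ ≡ 2z² + 1 (mod z³ + z² + 2).
Reduced: z + 2.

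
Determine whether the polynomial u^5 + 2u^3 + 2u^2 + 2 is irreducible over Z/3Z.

Write h(u) = u^5 + 2u^3 + 2u^2 + 2.
Check for roots in Z/3Z: h(0) = 2; h(1) = 1; h(2) = 1.
No roots, so no linear factors.
Monic irreducibles of degree 2 over GF(3): u^2 + 1, u^2 + u + 2, u^2 + 2u + 2.
None of them divide h (all give nonzero remainder).
No irreducible factor of degree ≤ 2 exists, so h is irreducible over GF(3).

Yes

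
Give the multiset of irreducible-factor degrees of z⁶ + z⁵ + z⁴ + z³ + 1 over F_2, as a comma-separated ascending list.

2, 4

Write g(z) = z⁶ + z⁵ + z⁴ + z³ + 1.
Roots in F_2: g(0) = 1; g(1) = 1.
Complete factorization: g(z) = (z² + z + 1)·(z⁴ + z + 1).
Factor degrees with multiplicity: 2 + 4 = 6.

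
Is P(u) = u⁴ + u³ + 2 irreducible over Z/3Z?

Check for roots in Z/3Z: P(0) = 2; P(1) = 1; P(2) = 2.
No roots, so no linear factors.
Monic irreducibles of degree 2 over GF(3): u² + 1, u² + u + 2, u² + 2u + 2.
None of them divide P (all give nonzero remainder).
No irreducible factor of degree ≤ 2 exists, so P is irreducible over GF(3).

Yes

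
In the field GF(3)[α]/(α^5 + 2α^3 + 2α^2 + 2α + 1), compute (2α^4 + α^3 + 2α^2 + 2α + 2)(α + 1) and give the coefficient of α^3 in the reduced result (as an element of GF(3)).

2

Multiply in GF(3)[α]: (2α^4 + α^3 + 2α^2 + 2α + 2)·(α + 1) = 2α^5 + α^2 + α + 2.
Reduce using α^5 ≡ α^3 + α^2 + α + 2 (mod α^5 + 2α^3 + 2α^2 + 2α + 1).
Reduced: 2α^3.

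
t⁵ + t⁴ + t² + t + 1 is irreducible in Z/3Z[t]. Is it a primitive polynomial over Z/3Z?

Write f(t) = t⁵ + t⁴ + t² + t + 1.
|GF(3^5)^×| = 3^5 − 1 = 242. Prime factorization: 242 = 2·11^2.
f is primitive ⇔ t has order 242 in GF(3)[t]/(f), i.e. t^(242/q) ≠ 1 for each prime q | 242.
t^(121) mod f = 2.
t^(22) mod f = t⁴ + t³ + 2t² + 2t + 1.
None equal 1, so t has full order 242; f is primitive.

Yes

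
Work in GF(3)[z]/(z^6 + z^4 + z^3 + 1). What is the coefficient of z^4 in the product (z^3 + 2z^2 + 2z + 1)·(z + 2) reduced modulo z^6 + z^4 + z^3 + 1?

Multiply in GF(3)[z]: (z^3 + 2z^2 + 2z + 1)·(z + 2) = z^4 + z^3 + 2z + 2.
Reduced: z^4 + z^3 + 2z + 2.

1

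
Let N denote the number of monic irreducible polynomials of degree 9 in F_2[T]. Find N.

By the necklace-counting formula, N_2(9) = (1/9) Σ_{d|9} μ(9/d)·2^d.
Divisors of 9: 1, 3, 9; μ(9/d) for each: 0, -1, 1.
Σ = − 2^3 + 2^9 = 504.
N = 504/9 = 56.

56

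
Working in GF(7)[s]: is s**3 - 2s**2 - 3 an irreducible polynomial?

Yes

Write g(s) = s**3 - 2s**2 - 3.
Check for roots in GF(7): g(0) = 4; g(1) = 3; g(2) = 4; g(3) = 6; g(4) = 1; g(5) = 2; g(6) = 1.
No roots. A degree-3 polynomial over a field with no linear factor is irreducible.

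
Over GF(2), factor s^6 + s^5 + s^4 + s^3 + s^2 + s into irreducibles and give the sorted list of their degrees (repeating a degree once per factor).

1, 1, 2, 2

Write g(s) = s^6 + s^5 + s^4 + s^3 + s^2 + s.
Roots in GF(2): g(0) = 0 → root; g(1) = 0 → root.
Linear factors from roots: (s), (s + 1).
Complete factorization: g(s) = (s)·(s + 1)·(s^2 + s + 1)^2.
Factor degrees with multiplicity: 1 + 1 + 2 + 2 = 6.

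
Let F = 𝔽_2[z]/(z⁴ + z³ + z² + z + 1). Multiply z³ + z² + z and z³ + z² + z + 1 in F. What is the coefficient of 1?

1

Multiply in 𝔽_2[z]: (z³ + z² + z)·(z³ + z² + z + 1) = z⁶ + z⁴ + z³ + z.
Reduce using z⁴ ≡ z³ + z² + z + 1 (mod z⁴ + z³ + z² + z + 1).
Reduced: z² + z + 1.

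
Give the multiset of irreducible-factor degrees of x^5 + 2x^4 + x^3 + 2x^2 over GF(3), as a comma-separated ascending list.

Write g(x) = x^5 + 2x^4 + x^3 + 2x^2.
Roots in GF(3): g(0) = 0 → root; g(1) = 0 → root; g(2) = 2.
Linear factors from roots: (x), (x + 2).
Complete factorization: g(x) = (x + 2)·(x)^2·(x^2 + 1).
Factor degrees with multiplicity: 1 + 1 + 1 + 2 = 5.

1, 1, 1, 2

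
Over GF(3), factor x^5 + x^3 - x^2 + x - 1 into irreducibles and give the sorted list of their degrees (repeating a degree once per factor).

2, 3

Write g(x) = x^5 + x^3 - x^2 + x - 1.
Roots in GF(3): g(0) = 2; g(1) = 1; g(2) = 1.
Complete factorization: g(x) = (x^2 + x - 1)·(x^3 - x^2 + 1).
Factor degrees with multiplicity: 2 + 3 = 5.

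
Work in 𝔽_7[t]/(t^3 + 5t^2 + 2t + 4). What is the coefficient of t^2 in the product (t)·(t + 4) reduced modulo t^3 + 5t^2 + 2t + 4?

Multiply in 𝔽_7[t]: (t)·(t + 4) = t^2 + 4t.
Reduced: t^2 + 4t.

1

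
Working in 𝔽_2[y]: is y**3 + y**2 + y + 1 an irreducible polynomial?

No

Write f(y) = y**3 + y**2 + y + 1.
Check for roots in 𝔽_2: f(0) = 1; f(1) = 0 → root.
f(1) = 0, so (y − 1) divides f(y); f is reducible.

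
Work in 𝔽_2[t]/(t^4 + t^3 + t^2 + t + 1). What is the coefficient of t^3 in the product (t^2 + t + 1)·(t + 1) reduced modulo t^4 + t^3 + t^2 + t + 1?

1

Multiply in 𝔽_2[t]: (t^2 + t + 1)·(t + 1) = t^3 + 1.
Reduced: t^3 + 1.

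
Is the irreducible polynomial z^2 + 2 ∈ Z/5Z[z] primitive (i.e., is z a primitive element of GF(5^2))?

No

Write f(z) = z^2 + 2.
|GF(5^2)^×| = 5^2 − 1 = 24. Prime factorization: 24 = 2^3·3.
f is primitive ⇔ z has order 24 in GF(5)[z]/(f), i.e. z^(24/q) ≠ 1 for each prime q | 24.
z^(12) mod f = 4.
z^(8) mod f = 1
Since z^(8) = 1, the order of z divides 8 < 24; not primitive.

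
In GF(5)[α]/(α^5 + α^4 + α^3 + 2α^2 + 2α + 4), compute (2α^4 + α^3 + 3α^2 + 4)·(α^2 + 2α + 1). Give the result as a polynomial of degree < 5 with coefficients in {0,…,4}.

Multiply in GF(5)[α]: (2α^4 + α^3 + 3α^2 + 4)·(α^2 + 2α + 1) = 2α^6 + 2α^4 + 2α^3 + 2α^2 + 3α + 4.
Reduce using α^5 ≡ 4α^4 + 4α^3 + 3α^2 + 3α + 1 (mod α^5 + α^4 + α^3 + 2α^2 + 2α + 4).
Reduced: 2α^4 + 2α^2 + 4α + 2.

2α^4 + 2α^2 + 4α + 2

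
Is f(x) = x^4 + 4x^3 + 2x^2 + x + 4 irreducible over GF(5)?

Check for roots in GF(5): f(0) = 4; f(1) = 2; f(2) = 2; f(3) = 4; f(4) = 2.
No roots, so no linear factors.
Degree-2 irreducible divisors: test the 10 monic irreducibles of degree 2 over GF(5).
None of them divide f (all give nonzero remainder).
No irreducible factor of degree ≤ 2 exists, so f is irreducible over GF(5).

Yes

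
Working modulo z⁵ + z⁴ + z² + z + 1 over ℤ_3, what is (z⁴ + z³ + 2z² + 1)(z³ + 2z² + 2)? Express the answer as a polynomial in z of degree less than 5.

z^2 + 2z

Multiply in ℤ_3[z]: (z⁴ + z³ + 2z² + 1)·(z³ + 2z² + 2) = z⁷ + z⁵ + 2.
Reduce using z⁵ ≡ 2z⁴ + 2z² + 2z + 2 (mod z⁵ + z⁴ + z² + z + 1).
Reduced: z² + 2z.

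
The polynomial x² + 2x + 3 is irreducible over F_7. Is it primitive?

Write f(x) = x² + 2x + 3.
|GF(7^2)^×| = 7^2 − 1 = 48. Prime factorization: 48 = 2^4·3.
f is primitive ⇔ x has order 48 in GF(7)[x]/(f), i.e. x^(48/q) ≠ 1 for each prime q | 48.
x^(24) mod f = 6.
x^(16) mod f = 2.
None equal 1, so x has full order 48; f is primitive.

Yes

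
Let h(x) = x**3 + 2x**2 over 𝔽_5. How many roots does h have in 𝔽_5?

Evaluate at each of the 5 elements of 𝔽_5:
h(0) = 0 → root; h(1) = 3; h(2) = 1; h(3) = 0 → root; h(4) = 1.
Roots: {0, 3}.

2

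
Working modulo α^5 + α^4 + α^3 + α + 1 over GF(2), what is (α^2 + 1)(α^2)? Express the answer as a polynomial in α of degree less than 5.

Multiply in GF(2)[α]: (α^2 + 1)·(α^2) = α^4 + α^2.
Reduced: α^4 + α^2.

α^4 + α^2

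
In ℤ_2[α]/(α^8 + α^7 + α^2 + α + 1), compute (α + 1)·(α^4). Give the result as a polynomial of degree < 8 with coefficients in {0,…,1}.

Multiply in ℤ_2[α]: (α + 1)·(α^4) = α^5 + α^4.
Reduced: α^5 + α^4.

α^5 + α^4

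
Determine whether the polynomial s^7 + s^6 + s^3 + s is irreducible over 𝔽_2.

No

Write g(s) = s^7 + s^6 + s^3 + s.
Check for roots in 𝔽_2: g(0) = 0 → root; g(1) = 0 → root.
g(0) = 0, so (s) divides g(s); g is reducible.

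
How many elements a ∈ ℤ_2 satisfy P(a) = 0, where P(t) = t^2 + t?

2

Evaluate at each of the 2 elements of ℤ_2:
P(0) = 0 → root; P(1) = 0 → root.
Roots: {0, 1}.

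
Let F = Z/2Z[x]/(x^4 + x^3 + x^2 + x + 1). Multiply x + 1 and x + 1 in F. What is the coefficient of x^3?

0

Multiply in Z/2Z[x]: (x + 1)·(x + 1) = x^2 + 1.
Reduced: x^2 + 1.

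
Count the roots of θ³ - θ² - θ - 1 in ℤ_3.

Write P(θ) = θ³ - θ² - θ - 1.
Evaluate at each of the 3 elements of ℤ_3:
P(0) = 2; P(1) = 1; P(2) = 1.
No element is a root.

0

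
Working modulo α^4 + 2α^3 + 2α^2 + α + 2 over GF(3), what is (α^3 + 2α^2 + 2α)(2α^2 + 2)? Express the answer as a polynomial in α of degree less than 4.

2α^3 + 2α^2

Multiply in GF(3)[α]: (α^3 + 2α^2 + 2α)·(2α^2 + 2) = 2α^5 + α^4 + α^2 + α.
Reduce using α^4 ≡ α^3 + α^2 + 2α + 1 (mod α^4 + 2α^3 + 2α^2 + α + 2).
Reduced: 2α^3 + 2α^2.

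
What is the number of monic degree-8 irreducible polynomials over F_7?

By the necklace-counting formula, N_7(8) = (1/8) Σ_{d|8} μ(8/d)·7^d.
Divisors of 8: 1, 2, 4, 8; μ(8/d) for each: 0, 0, -1, 1.
Σ = − 7^4 + 7^8 = 5762400.
N = 5762400/8 = 720300.

720300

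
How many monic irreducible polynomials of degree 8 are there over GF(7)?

By the necklace-counting formula, N_7(8) = (1/8) Σ_{d|8} μ(8/d)·7^d.
Divisors of 8: 1, 2, 4, 8; μ(8/d) for each: 0, 0, -1, 1.
Σ = − 7^4 + 7^8 = 5762400.
N = 5762400/8 = 720300.

720300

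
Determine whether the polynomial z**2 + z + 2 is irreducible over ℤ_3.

Write g(z) = z**2 + z + 2.
Check for roots in ℤ_3: g(0) = 2; g(1) = 1; g(2) = 2.
No roots. A degree-2 polynomial over a field with no linear factor is irreducible.

Yes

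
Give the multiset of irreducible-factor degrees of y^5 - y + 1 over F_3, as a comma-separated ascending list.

Write g(y) = y^5 - y + 1.
Roots in F_3: g(0) = 1; g(1) = 1; g(2) = 1.
Complete factorization: g(y) = (y^5 - y + 1).
Factor degrees with multiplicity: 5 = 5.

5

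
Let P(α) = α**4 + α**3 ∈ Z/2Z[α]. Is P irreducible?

Check for roots in Z/2Z: P(0) = 0 → root; P(1) = 0 → root.
P(0) = 0, so (α) divides P(α); P is reducible.

No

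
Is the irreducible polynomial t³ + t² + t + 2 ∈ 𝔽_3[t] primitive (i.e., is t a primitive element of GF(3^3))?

No

Write f(t) = t³ + t² + t + 2.
|GF(3^3)^×| = 3^3 − 1 = 26. Prime factorization: 26 = 2·13.
f is primitive ⇔ t has order 26 in GF(3)[t]/(f), i.e. t^(26/q) ≠ 1 for each prime q | 26.
t^(13) mod f = 1
t^(2) mod f = t².
Since t^(13) = 1, the order of t divides 13 < 26; not primitive.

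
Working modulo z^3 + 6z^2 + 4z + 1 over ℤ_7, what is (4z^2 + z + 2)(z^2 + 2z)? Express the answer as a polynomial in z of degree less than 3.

z^2 + 4z + 1

Multiply in ℤ_7[z]: (4z^2 + z + 2)·(z^2 + 2z) = 4z^4 + 2z^3 + 4z^2 + 4z.
Reduce using z^3 ≡ z^2 + 3z + 6 (mod z^3 + 6z^2 + 4z + 1).
Reduced: z^2 + 4z + 1.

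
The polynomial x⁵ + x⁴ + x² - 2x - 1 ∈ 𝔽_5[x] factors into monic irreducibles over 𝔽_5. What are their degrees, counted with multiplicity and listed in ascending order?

1, 2, 2

Write h(x) = x⁵ + x⁴ + x² - 2x - 1.
Roots in 𝔽_5: h(0) = 4; h(1) = 0 → root; h(2) = 2; h(3) = 1; h(4) = 2.
Linear factors from roots: (x - 1).
Complete factorization: h(x) = (x - 1)·(x² - 2x - 2)·(x² - x + 2).
Factor degrees with multiplicity: 1 + 2 + 2 = 5.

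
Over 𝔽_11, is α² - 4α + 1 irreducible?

No

Write g(α) = α² - 4α + 1.
Check each element of 𝔽_11 for a root: g(0)=1, g(1)=9, g(2)=8, g(3)=9, g(4)=1, g(5)=6, g(6)=2, g(7)=0, g(8)=0, g(9)=2, g(10)=6.
g(7) = 0, so (α − 7) divides g(α); g is reducible.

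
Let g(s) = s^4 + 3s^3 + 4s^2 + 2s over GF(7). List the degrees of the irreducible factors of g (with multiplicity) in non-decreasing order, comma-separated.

Linear factors from roots: (s), (s + 1).
Complete factorization: g(s) = (s)·(s + 1)·(s^2 + 2s + 2).
Factor degrees with multiplicity: 1 + 1 + 2 = 4.

1, 1, 2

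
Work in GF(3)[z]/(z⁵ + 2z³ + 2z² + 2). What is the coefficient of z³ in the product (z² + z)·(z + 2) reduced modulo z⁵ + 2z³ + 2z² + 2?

Multiply in GF(3)[z]: (z² + z)·(z + 2) = z³ + 2z.
Reduced: z³ + 2z.

1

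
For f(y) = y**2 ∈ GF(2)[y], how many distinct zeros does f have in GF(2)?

Evaluate at each of the 2 elements of GF(2):
f(0) = 0 → root; f(1) = 1.
Roots: {0}.

1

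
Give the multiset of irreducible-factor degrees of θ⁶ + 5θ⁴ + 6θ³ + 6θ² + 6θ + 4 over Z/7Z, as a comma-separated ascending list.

Write g(θ) = θ⁶ + 5θ⁴ + 6θ³ + 6θ² + 6θ + 4.
Linear factors from roots: (θ + 6), (θ + 4), (θ + 2).
Complete factorization: g(θ) = (θ + 2)·(θ + 4)·(θ + 6)·(θ³ + 2θ² + 3).
Factor degrees with multiplicity: 1 + 1 + 1 + 3 = 6.

1, 1, 1, 3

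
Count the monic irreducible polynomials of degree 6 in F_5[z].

2580

x^(5^6) − x is the product of all monic irreducibles of degree dividing 6; Möbius inversion gives N = (1/6) Σ μ(6/d)·5^d.
Divisors of 6: 1, 2, 3, 6; μ(6/d) for each: 1, -1, -1, 1.
Σ = 5^1 − 5^2 − 5^3 + 5^6 = 15480.
N = 15480/6 = 2580.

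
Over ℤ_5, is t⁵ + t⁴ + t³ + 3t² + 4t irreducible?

Write m(t) = t⁵ + t⁴ + t³ + 3t² + 4t.
Check for roots in ℤ_5: m(0) = 0 → root; m(1) = 0 → root; m(2) = 1; m(3) = 0 → root; m(4) = 3.
m(0) = 0, so (t) divides m(t); m is reducible.

No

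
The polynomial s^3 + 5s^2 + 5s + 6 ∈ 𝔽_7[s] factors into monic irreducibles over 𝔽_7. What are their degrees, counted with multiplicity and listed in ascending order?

3

Write h(s) = s^3 + 5s^2 + 5s + 6.
Complete factorization: h(s) = (s^3 + 5s^2 + 5s + 6).
Factor degrees with multiplicity: 3 = 3.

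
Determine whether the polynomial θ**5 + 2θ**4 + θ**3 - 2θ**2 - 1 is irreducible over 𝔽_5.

Write f(θ) = θ**5 + 2θ**4 + θ**3 - 2θ**2 - 1.
Check for roots in 𝔽_5: f(0) = 4; f(1) = 1; f(2) = 3; f(3) = 3; f(4) = 2.
No roots, so no linear factors.
Degree-2 irreducible divisors: test the 10 monic irreducibles of degree 2 over GF(5).
None of them divide f (all give nonzero remainder).
No irreducible factor of degree ≤ 2 exists, so f is irreducible over GF(5).

Yes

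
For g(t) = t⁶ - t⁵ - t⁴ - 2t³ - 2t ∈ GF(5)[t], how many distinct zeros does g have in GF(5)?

Evaluate at each of the 5 elements of GF(5):
g(0) = 0 → root; g(1) = 0 → root; g(2) = 1; g(3) = 0 → root; g(4) = 0 → root.
Roots: {0, 1, 3, 4}.

4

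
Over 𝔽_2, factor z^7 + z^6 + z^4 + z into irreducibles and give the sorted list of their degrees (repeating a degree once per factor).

1, 1, 1, 1, 3

Write f(z) = z^7 + z^6 + z^4 + z.
Roots in 𝔽_2: f(0) = 0 → root; f(1) = 0 → root.
Linear factors from roots: (z), (z + 1).
Complete factorization: f(z) = (z)·(z + 1)^3·(z^3 + z + 1).
Factor degrees with multiplicity: 1 + 1 + 1 + 1 + 3 = 7.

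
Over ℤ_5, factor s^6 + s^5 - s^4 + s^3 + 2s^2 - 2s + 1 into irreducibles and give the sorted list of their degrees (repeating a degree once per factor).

2, 2, 2

Write h(s) = s^6 + s^5 - s^4 + s^3 + 2s^2 - 2s + 1.
Roots in ℤ_5: h(0) = 1; h(1) = 3; h(2) = 3; h(3) = 1; h(4) = 3.
Complete factorization: h(s) = (s^2 + 2)·(s^2 + 2s - 2)·(s^2 - s + 1).
Factor degrees with multiplicity: 2 + 2 + 2 = 6.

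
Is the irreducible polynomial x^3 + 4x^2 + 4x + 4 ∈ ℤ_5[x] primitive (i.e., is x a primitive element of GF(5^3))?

Write f(x) = x^3 + 4x^2 + 4x + 4.
|GF(5^3)^×| = 5^3 − 1 = 124. Prime factorization: 124 = 2^2·31.
f is primitive ⇔ x has order 124 in GF(5)[x]/(f), i.e. x^(124/q) ≠ 1 for each prime q | 124.
x^(62) mod f = 1
x^(4) mod f = 2x^2 + 2x + 1.
Since x^(62) = 1, the order of x divides 62 < 124; not primitive.

No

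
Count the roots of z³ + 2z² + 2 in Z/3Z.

1

Write f(z) = z³ + 2z² + 2.
Evaluate at each of the 3 elements of Z/3Z:
f(0) = 2; f(1) = 2; f(2) = 0 → root.
Roots: {2}.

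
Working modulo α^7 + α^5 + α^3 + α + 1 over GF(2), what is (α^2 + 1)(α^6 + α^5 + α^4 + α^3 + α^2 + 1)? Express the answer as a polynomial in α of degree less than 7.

Multiply in GF(2)[α]: (α^2 + 1)·(α^6 + α^5 + α^4 + α^3 + α^2 + 1) = α^8 + α^7 + α^3 + 1.
Reduce using α^7 ≡ α^5 + α^3 + α + 1 (mod α^7 + α^5 + α^3 + α + 1).
Reduced: α^6 + α^5 + α^4 + α^2.

α^6 + α^5 + α^4 + α^2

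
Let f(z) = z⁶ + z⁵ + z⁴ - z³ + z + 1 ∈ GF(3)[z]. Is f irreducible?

Check for roots in GF(3): f(0) = 1; f(1) = 1; f(2) = 2.
No roots, so no linear factors.
Monic irreducibles of degree 2 over GF(3): z² + 1, z² + z - 1, z² - z - 1.
None of them divide f (all give nonzero remainder).
Degree-3 irreducible divisors: test the 8 monic irreducibles of degree 3 over GF(3).
None of them divide f (all give nonzero remainder).
No irreducible factor of degree ≤ 3 exists, so f is irreducible over GF(3).

Yes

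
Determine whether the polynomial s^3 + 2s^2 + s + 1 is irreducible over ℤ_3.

Write g(s) = s^3 + 2s^2 + s + 1.
Check for roots in ℤ_3: g(0) = 1; g(1) = 2; g(2) = 1.
No roots. A degree-3 polynomial over a field with no linear factor is irreducible.

Yes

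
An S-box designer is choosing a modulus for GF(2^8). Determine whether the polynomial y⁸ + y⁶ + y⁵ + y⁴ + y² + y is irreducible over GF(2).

Write m(y) = y⁸ + y⁶ + y⁵ + y⁴ + y² + y.
Check for roots in GF(2): m(0) = 0 → root; m(1) = 0 → root.
m(0) = 0, so (y) divides m(y); m is reducible.

No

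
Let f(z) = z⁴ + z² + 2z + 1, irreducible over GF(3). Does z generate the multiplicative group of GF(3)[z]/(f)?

No

|GF(3^4)^×| = 3^4 − 1 = 80. Prime factorization: 80 = 2^4·5.
f is primitive ⇔ z has order 80 in GF(3)[z]/(f), i.e. z^(80/q) ≠ 1 for each prime q | 80.
z^(40) mod f = 1
z^(16) mod f = 2z³ + 2.
Since z^(40) = 1, the order of z divides 40 < 80; not primitive.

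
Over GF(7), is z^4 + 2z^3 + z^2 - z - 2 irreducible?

Yes

Write P(z) = z^4 + 2z^3 + z^2 - z - 2.
Check for roots in GF(7): P(0) = 5; P(1) = 1; P(2) = 4; P(3) = 6; P(4) = 2; P(5) = 4; P(6) = 6.
No roots, so no linear factors.
Degree-2 irreducible divisors: test the 21 monic irreducibles of degree 2 over GF(7).
None of them divide P (all give nonzero remainder).
No irreducible factor of degree ≤ 2 exists, so P is irreducible over GF(7).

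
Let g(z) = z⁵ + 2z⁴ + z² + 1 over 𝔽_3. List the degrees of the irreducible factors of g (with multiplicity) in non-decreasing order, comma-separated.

1, 2, 2

Roots in 𝔽_3: g(0) = 1; g(1) = 2; g(2) = 0 → root.
Linear factors from roots: (z + 1).
Complete factorization: g(z) = (z + 1)·(z² + 2z + 2)^2.
Factor degrees with multiplicity: 1 + 2 + 2 = 5.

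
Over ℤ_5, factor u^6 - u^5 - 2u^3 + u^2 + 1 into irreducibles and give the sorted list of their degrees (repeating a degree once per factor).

Write h(u) = u^6 - u^5 - 2u^3 + u^2 + 1.
Roots in ℤ_5: h(0) = 1; h(1) = 0 → root; h(2) = 1; h(3) = 2; h(4) = 1.
Linear factors from roots: (u - 1).
Complete factorization: h(u) = (u - 1)·(u^2 + u + 1)·(u^3 - u^2 - 1).
Factor degrees with multiplicity: 1 + 2 + 3 = 6.

1, 2, 3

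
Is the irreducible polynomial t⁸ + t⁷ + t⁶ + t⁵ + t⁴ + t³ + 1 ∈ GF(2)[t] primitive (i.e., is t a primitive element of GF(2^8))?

No

Write f(t) = t⁸ + t⁷ + t⁶ + t⁵ + t⁴ + t³ + 1.
|GF(2^8)^×| = 2^8 − 1 = 255. Prime factorization: 255 = 3·5·17.
f is primitive ⇔ t has order 255 in GF(2)[t]/(f), i.e. t^(255/q) ≠ 1 for each prime q | 255.
t^(85) mod f = 1
t^(51) mod f = t⁷ + t⁵ + t³ + t² + 1.
t^(15) mod f = t⁷ + t⁶ + t³ + t + 1.
Since t^(85) = 1, the order of t divides 85 < 255; not primitive.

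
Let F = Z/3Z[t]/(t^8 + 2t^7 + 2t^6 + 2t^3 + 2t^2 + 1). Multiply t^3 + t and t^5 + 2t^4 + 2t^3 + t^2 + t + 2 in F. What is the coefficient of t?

Multiply in Z/3Z[t]: (t^3 + t)·(t^5 + 2t^4 + 2t^3 + t^2 + t + 2) = t^8 + 2t^7 + t^2 + 2t.
Reduce using t^8 ≡ t^7 + t^6 + t^3 + t^2 + 2 (mod t^8 + 2t^7 + 2t^6 + 2t^3 + 2t^2 + 1).
Reduced: t^6 + t^3 + 2t^2 + 2t + 2.

2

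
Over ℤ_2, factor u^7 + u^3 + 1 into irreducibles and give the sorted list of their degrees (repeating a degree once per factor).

7

Write h(u) = u^7 + u^3 + 1.
Roots in ℤ_2: h(0) = 1; h(1) = 1.
Complete factorization: h(u) = (u^7 + u^3 + 1).
Factor degrees with multiplicity: 7 = 7.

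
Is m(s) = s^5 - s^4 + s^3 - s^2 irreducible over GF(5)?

Check for roots in GF(5): m(0) = 0 → root; m(1) = 0 → root; m(2) = 0 → root; m(3) = 0 → root; m(4) = 1.
m(0) = 0, so (s) divides m(s); m is reducible.

No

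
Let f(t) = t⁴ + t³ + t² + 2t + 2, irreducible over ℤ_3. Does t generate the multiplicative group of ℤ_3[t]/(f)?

|GF(3^4)^×| = 3^4 − 1 = 80. Prime factorization: 80 = 2^4·5.
f is primitive ⇔ t has order 80 in GF(3)[t]/(f), i.e. t^(80/q) ≠ 1 for each prime q | 80.
t^(40) mod f = 2.
t^(16) mod f = 2t³ + 1.
None equal 1, so t has full order 80; f is primitive.

Yes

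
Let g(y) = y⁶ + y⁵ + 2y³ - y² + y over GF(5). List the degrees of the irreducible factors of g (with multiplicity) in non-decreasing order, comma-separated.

1, 1, 1, 3

Roots in GF(5): g(0) = 0 → root; g(1) = 4; g(2) = 0 → root; g(3) = 0 → root; g(4) = 1.
Linear factors from roots: (y), (y - 2), (y + 2).
Complete factorization: g(y) = (y)·(y + 2)·(y - 2)·(y³ + y² - y + 1).
Factor degrees with multiplicity: 1 + 1 + 1 + 3 = 6.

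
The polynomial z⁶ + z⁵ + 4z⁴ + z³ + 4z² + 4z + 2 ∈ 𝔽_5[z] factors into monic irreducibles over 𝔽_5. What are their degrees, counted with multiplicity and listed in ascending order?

Write g(z) = z⁶ + z⁵ + 4z⁴ + z³ + 4z² + 4z + 2.
Roots in 𝔽_5: g(0) = 2; g(1) = 2; g(2) = 4; g(3) = 3; g(4) = 0 → root.
Linear factors from roots: (z + 1).
Complete factorization: g(z) = (z + 1)·(z² + z + 2)·(z³ + 4z² + 3z + 1).
Factor degrees with multiplicity: 1 + 2 + 3 = 6.

1, 2, 3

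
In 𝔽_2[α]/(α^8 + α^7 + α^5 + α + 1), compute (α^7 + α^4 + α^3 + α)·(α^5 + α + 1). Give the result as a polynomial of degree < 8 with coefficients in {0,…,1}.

α^3 + α^2

Multiply in 𝔽_2[α]: (α^7 + α^4 + α^3 + α)·(α^5 + α + 1) = α^12 + α^9 + α^7 + α^6 + α^5 + α^3 + α^2 + α.
Reduce using α^8 ≡ α^7 + α^5 + α + 1 (mod α^8 + α^7 + α^5 + α + 1).
Reduced: α^3 + α^2.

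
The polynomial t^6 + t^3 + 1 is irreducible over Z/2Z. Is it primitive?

No

Write f(t) = t^6 + t^3 + 1.
|GF(2^6)^×| = 2^6 − 1 = 63. Prime factorization: 63 = 3^2·7.
f is primitive ⇔ t has order 63 in GF(2)[t]/(f), i.e. t^(63/q) ≠ 1 for each prime q | 63.
t^(21) mod f = t^3.
t^(9) mod f = 1
Since t^(9) = 1, the order of t divides 9 < 63; not primitive.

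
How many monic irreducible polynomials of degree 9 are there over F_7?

The number of monic irreducibles of degree 9 over GF(7) is (1/9)·Σ_{d∣9} μ(9/d) 7^d.
Divisors of 9: 1, 3, 9; μ(9/d) for each: 0, -1, 1.
Σ = − 7^3 + 7^9 = 40353264.
N = 40353264/9 = 4483696.

4483696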